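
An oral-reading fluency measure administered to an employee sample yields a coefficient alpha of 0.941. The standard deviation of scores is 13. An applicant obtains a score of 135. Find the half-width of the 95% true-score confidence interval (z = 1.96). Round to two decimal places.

6.19

SEM = 13.0000 * √(1 − 0.9410) = 13.0000 * √0.0590 ≈ 13.0000 * 0.2429 ≈ 3.1577
Half-width = 1.96*3.1577 ≈ 6.1891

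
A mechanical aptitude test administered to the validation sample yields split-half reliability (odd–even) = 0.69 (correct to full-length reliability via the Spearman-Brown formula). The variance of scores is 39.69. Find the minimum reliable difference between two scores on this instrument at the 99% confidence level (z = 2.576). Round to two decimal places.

SD = √39.69 ≈ 6.300
Full-length reliability (Spearman-Brown) = 2(0.69)/(1+0.69) ≈ 0.817
The standard error of measurement is 6.300×√(1 − 0.817) ≈ 6.300×0.428 ≈ 2.698.
SE_diff = √2 × SEM ≈ 3.816
Minimum reliable difference = 2.576 × SE_diff ≈ 2.576 × 3.816 ≈ 9.830

9.83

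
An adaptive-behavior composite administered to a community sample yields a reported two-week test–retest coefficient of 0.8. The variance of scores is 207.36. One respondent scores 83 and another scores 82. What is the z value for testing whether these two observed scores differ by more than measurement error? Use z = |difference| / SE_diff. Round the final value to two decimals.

σ = 207.36^(1/2) = 14.400
SEM = 14.400·√(1 − 0.800) ≈ 6.440
SE_diff = √2 · SEM ≈ 9.107
z = |83 − 82| / 9.107 = 1 / 9.107 ≈ 0.110

0.11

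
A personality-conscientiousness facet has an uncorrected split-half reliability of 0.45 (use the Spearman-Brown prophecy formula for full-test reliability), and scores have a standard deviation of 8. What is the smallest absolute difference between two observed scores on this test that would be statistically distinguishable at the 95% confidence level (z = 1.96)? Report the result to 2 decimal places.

13.66

Full-length reliability (Spearman-Brown) = 2(0.45)/(1+0.45) ≃ 0.6207
SEM = 8.0000 × √(1 − 0.6207) = 8.0000 × √0.3793 ≃ 8.0000 × 0.6159 ≃ 4.9271
SE_diff = √2 × SEM ≃ 6.9679
Minimum reliable difference = 1.96 × SE_diff ≃ 1.96 × 6.9679 ≃ 13.6571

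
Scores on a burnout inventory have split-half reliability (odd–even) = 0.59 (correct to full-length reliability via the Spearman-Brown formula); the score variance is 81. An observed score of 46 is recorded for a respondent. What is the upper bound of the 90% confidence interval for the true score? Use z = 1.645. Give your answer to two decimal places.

53.52

SD = √81 = 9.00000
Full-length reliability (Spearman-Brown) = 2(0.59)/(1+0.59) ≈ 0.74214
SEM = 9.00000*√(1 − 0.74214) ≈ 4.57021
1.645 * SEM ≈ 7.51799
Upper bound: 46 + 7.51799 = 53.51799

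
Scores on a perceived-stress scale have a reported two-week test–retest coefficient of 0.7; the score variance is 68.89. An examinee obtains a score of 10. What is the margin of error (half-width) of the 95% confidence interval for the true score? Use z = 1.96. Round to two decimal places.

8.91

SD = √68.89 = 8.300
SEM = 8.300×√(1 − 0.700) ≃ 4.546
Margin = 1.96 × 4.546 ≃ 8.910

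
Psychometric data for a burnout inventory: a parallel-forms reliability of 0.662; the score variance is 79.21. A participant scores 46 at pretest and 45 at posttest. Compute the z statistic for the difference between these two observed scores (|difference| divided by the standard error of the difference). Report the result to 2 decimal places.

0.14

SD = √79.21 = 8.9000
SEM = 8.9000 * √(1 − 0.6620) = 8.9000 * √0.3380 ≃ 8.9000 * 0.5814 ≃ 5.1743
Standard error of the difference = 5.1743·√2 ≃ 7.3175
z = 1 / 7.3175 ≃ 0.1367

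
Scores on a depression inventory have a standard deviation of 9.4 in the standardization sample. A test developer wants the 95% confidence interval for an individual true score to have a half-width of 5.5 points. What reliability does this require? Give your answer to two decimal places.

Required SEM = 5.5 / 1.96 ≈ 2.806
r = 1 − (SEM / SD)² = 1 − (2.806 / 9.4)² ≈ 1 − 0.089 ≈ 0.911

0.91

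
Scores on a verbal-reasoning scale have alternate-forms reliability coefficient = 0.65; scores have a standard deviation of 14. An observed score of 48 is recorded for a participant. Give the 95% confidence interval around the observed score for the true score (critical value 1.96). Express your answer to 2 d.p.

[31.77, 64.23]

SEM = 14.0000*√(1 − 0.6500) ≈ 8.2825
1.96 * SEM ≈ 16.2337
CI = 48 ± 16.2337 → [31.7663, 64.2337]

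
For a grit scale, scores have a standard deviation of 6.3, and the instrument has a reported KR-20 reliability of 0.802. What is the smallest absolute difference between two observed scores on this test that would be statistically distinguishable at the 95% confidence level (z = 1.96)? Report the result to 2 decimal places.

SEM = 6.300 × √(1 − 0.802) = 6.300 × √0.198 ≃ 6.300 × 0.445 ≃ 2.803
Standard error of the difference = 2.803·√2 ≃ 3.964
Smallest detectable difference = 1.96×3.964 ≃ 7.770

7.77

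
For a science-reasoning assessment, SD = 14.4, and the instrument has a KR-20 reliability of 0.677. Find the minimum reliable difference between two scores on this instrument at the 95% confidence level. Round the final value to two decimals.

22.68

The standard error of measurement is 14.40000*√(1 − 0.67700) ≈ 14.40000*0.56833 ≈ 8.18396.
SE_diff = SEM * √2 ≈ 8.18396 * 1.41421 ≈ 11.57387
Smallest detectable difference = 1.96*11.57387 ≈ 22.68479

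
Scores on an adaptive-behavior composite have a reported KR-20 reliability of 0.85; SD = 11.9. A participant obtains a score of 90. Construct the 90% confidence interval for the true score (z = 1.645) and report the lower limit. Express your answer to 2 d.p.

SEM = 11.9000 · √(1 − 0.8500) = 11.9000 · √0.1500 ≃ 11.9000 · 0.3873 ≃ 4.6089
Margin = 1.645 · 4.6089 ≃ 7.5816
Lower limit = 90 − 7.5816 ≃ 82.4184

82.42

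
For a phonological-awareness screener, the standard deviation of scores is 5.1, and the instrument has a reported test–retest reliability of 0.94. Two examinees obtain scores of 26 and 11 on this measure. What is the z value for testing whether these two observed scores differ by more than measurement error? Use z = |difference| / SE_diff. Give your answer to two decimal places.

SEM = 5.10000·√(1 − 0.94000) ≈ 1.24924
Standard error of the difference = 1.24924·√2 ≈ 1.76669
z = 15 / 1.76669 ≈ 8.49045

8.49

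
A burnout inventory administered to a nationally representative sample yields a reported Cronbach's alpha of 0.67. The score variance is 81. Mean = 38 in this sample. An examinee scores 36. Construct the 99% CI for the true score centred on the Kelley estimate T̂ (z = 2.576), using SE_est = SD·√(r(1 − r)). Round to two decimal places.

SD = √81 = 9.000
T̂ = r·X + (1 − r)·M = 0.670·36 + 0.330·38 = 24.120 + 12.540 ≈ 36.660
SE_est = 9.000·√[r(1 − r)] ≈ 4.232
99% CI: 36.660 ± 10.901 ≈ (25.759, 47.561)

[25.76, 47.56]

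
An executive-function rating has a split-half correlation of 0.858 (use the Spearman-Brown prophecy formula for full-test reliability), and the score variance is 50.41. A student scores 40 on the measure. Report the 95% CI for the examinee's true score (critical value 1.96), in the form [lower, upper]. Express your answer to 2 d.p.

[36.15, 43.85]

σ = 50.41^(1/2) = 7.100
Spearman-Brown: r = 2(0.858) / (1 + 0.858) = 1.716 / 1.858 ≈ 0.924
SEM = 7.100×√(1 − 0.924) ≈ 1.963
Margin = 1.96 × 1.963 ≈ 3.847
95% CI: 40 ± 3.847 = [36.153, 43.847]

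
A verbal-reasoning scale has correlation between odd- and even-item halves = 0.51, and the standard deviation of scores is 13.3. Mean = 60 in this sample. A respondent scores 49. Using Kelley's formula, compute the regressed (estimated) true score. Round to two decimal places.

r_full = 2·0.51 / (1 + 0.51) ≈ 0.675
T̂ = r·X + (1 − r)·M = 0.675*49 + 0.325*60 ≈ 33.099 + 19.470 ≈ 52.570

52.57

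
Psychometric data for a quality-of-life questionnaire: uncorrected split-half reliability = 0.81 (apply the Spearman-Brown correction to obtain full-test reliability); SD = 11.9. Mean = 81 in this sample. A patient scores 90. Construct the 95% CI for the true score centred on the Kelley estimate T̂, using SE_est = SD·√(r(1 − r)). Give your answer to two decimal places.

Full-length reliability (Spearman-Brown) = 2(0.81)/(1+0.81) ≈ 0.895
T̂ = 0.895(90) + 0.105(81) ≈ 89.055
SE_est = SD × √(r(1 − r)) = 11.900 × √0.094 ≈ 11.900 × 0.307 ≈ 3.648
95% CI: 89.055 ± 7.149 ≈ (81.906, 96.204)

[81.91, 96.20]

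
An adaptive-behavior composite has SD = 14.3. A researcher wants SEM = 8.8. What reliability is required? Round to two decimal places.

r = 1 − (8.80000/14.3)² ≈ 1 − 0.37870 ≈ 0.62130

0.62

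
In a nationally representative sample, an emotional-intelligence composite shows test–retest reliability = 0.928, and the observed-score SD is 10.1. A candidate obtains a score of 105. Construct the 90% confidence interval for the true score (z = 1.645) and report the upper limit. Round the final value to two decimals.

109.46

SEM = 10.100 * √(1 − 0.928) = 10.100 * √0.072 ≈ 10.100 * 0.268 ≈ 2.710
1.645 * SEM ≈ 4.458
Upper bound: 105 + 4.458 = 109.458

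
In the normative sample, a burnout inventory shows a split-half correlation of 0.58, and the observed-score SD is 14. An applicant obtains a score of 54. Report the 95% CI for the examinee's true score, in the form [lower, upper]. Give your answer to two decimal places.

Full-length reliability (Spearman-Brown) = 2(0.58)/(1+0.58) ≃ 0.734
The standard error of measurement is 14.000·√(1 − 0.734) ≃ 14.000·0.516 ≃ 7.218.
Margin = 1.96 · 7.218 ≃ 14.148
95% CI: 54 ± 14.148 = [39.852, 68.148]

[39.85, 68.15]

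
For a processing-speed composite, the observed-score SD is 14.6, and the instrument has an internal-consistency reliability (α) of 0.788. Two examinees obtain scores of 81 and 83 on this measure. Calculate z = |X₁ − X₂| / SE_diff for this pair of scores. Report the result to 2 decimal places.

The standard error of measurement is 14.6000×√(1 − 0.7880) ≈ 14.6000×0.4604 ≈ 6.7223.
SE_diff = SEM × √2 ≈ 6.7223 × 1.4142 ≈ 9.5068
z = 2 / 9.5068 ≈ 0.2104

0.21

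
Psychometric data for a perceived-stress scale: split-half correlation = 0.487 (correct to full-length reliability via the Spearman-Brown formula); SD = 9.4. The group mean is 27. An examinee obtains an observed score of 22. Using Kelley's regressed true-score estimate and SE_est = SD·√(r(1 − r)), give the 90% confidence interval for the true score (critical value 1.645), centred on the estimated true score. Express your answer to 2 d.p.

[16.37, 31.08]

Spearman-Brown: r = 2(0.487) / (1 + 0.487) = 0.974 / 1.487 ≈ 0.655
T̂ = r·X + (1 − r)·M = 0.655·22 + 0.345·27 = 14.410 + 9.315 ≈ 23.725
SE_est = 9.400·√[r(1 − r)] ≈ 4.468
90% CI: 23.725 ± 7.351 ≈ (16.374, 31.076)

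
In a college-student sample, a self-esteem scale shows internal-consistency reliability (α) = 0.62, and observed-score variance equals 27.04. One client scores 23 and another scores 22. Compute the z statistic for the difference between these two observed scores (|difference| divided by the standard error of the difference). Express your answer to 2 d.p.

σ = 27.04^(1/2) = 5.200
SEM = 5.200·√(1 − 0.620) ≈ 3.205
SE_diff = SEM · √2 ≈ 3.205 · 1.414 ≈ 4.533
z = 1 / 4.533 ≈ 0.221

0.22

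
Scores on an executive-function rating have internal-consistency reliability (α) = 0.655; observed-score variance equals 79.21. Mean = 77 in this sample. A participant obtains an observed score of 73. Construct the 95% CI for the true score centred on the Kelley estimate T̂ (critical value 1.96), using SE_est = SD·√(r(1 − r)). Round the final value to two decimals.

[66.09, 82.67]

SD = √79.21 = 8.9000
Estimated true score = 0.6550*73 + (1 − 0.6550)*77 ≈ 74.3800
SE_est = SD * √(r(1 − r)) = 8.9000 * √0.2260 ≈ 8.9000 * 0.4754 ≈ 4.2308
CI = 74.3800 ± 1.96 * 4.2308 → [66.0877, 82.6723]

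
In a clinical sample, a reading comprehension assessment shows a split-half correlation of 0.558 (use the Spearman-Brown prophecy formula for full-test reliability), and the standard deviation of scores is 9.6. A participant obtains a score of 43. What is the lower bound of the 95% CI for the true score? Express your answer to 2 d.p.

r_full = 2·0.558 / (1 + 0.558) ≈ 0.7163
SEM = 9.6000 × √(1 − 0.7163) = 9.6000 × √0.2837 ≈ 9.6000 × 0.5326 ≈ 5.1133
Margin = 1.96 × 5.1133 ≈ 10.0220
Lower limit = 43 − 10.0220 ≈ 32.9780

32.98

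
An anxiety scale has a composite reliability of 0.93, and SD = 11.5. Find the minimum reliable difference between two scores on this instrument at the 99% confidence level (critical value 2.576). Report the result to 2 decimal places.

11.08

SEM = 11.5000 * √(1 − 0.9300) = 11.5000 * √0.0700 ≈ 11.5000 * 0.2646 ≈ 3.0426
SE_diff = √2 * SEM ≈ 4.3029
Smallest detectable difference = 2.576*4.3029 ≈ 11.0843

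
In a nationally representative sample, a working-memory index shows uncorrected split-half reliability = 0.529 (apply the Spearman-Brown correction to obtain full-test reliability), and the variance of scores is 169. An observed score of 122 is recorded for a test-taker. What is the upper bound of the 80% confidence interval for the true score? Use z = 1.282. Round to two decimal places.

131.25

SD = √169 = 13.0000
Full-length reliability (Spearman-Brown) = 2(0.529)/(1+0.529) ≈ 0.6920
SEM = 13.0000 * √(1 − 0.6920) = 13.0000 * √0.3080 ≈ 13.0000 * 0.5550 ≈ 7.2152
Margin = 1.282 * 7.2152 ≈ 9.2499
Upper bound: 122 + 9.2499 = 131.2499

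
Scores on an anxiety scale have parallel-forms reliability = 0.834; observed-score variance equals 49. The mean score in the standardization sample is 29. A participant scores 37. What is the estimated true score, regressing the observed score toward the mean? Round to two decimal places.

35.67

T̂ = 0.8340(37) + 0.1660(29) ≈ 35.6720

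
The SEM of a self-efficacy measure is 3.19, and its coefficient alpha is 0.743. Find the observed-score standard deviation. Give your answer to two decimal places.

6.29

SD = SEM / √(1 − r) = 3.19 / √0.2570 ≈ 3.19 / 0.5070 ≈ 6.2925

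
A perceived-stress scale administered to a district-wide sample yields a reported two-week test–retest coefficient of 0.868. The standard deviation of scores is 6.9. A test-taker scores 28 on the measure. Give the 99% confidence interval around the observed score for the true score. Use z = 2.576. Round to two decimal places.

[21.54, 34.46]

The standard error of measurement is 6.900×√(1 − 0.868) ≈ 6.900×0.363 ≈ 2.507.
Margin = 2.576 × 2.507 ≈ 6.458
99% CI: 28 ± 6.458 = [21.542, 34.458]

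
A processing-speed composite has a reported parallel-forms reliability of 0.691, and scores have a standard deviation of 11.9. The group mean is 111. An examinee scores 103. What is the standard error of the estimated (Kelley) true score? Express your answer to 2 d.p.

SE_est = 11.900×√(0.691×0.309) ≈ 5.499

5.50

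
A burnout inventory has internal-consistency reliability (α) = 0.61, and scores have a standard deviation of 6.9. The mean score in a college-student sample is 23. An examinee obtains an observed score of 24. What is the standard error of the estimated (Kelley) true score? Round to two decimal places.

3.37

SE_est = SD · √(r(1 − r)) = 6.900 · √0.238 ≈ 6.900 · 0.488 ≈ 3.365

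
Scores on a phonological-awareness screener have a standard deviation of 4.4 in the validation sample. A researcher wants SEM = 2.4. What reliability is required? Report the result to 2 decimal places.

0.70

r = 1 − (2.40000/4.4)² ≈ 1 − 0.29752 ≈ 0.70248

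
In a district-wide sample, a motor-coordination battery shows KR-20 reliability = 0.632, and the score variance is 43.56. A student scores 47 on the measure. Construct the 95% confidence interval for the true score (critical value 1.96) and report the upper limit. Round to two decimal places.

54.85

SD = √43.56 ≈ 6.600
The standard error of measurement is 6.600*√(1 − 0.632) ≈ 6.600*0.607 ≈ 4.004.
Margin = 1.96 * 4.004 ≈ 7.847
Upper bound: 47 + 7.847 = 54.847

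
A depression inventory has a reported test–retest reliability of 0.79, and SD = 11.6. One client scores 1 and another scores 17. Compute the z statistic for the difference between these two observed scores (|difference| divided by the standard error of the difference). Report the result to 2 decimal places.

2.13

The standard error of measurement is 11.60000*√(1 − 0.79000) ≈ 11.60000*0.45826 ≈ 5.31579.
SE_diff = SEM * √2 ≈ 5.31579 * 1.41421 ≈ 7.51766
z = |1 − 17| / 7.51766 = 16 / 7.51766 ≈ 2.12832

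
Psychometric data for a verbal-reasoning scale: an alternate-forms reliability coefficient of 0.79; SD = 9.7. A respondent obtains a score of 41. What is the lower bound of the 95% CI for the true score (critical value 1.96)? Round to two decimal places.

32.29

SEM = 9.7000 × √(1 − 0.7900) = 9.7000 × √0.2100 ≃ 9.7000 × 0.4583 ≃ 4.4451
Half-width = 1.96×4.4451 ≃ 8.7124
Lower bound: 41 − 8.7124 = 32.2876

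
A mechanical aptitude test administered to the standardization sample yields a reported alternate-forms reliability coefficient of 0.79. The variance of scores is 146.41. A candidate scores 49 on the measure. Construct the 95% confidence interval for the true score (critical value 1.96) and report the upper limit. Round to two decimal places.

SD = √146.41 = 12.10000
The standard error of measurement is 12.10000×√(1 − 0.79000) ≈ 12.10000×0.45826 ≈ 5.54492.
1.96 × SEM ≈ 10.86804
Upper limit = 49 + 10.86804 ≈ 59.86804

59.87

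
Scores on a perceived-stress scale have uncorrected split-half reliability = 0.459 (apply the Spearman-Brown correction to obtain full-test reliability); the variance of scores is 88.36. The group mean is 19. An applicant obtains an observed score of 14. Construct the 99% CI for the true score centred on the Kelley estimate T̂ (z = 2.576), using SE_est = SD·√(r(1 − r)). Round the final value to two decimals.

SD = √88.36 ≈ 9.4000
Full-length reliability (Spearman-Brown) = 2(0.459)/(1+0.459) ≈ 0.6292
T̂ = r·X + (1 − r)·M = 0.6292×14 + 0.3708×19 = 8.8088 + 7.0452 ≈ 15.8540
SE_est = SD × √(r(1 − r)) = 9.4000 × √0.2333 ≈ 9.4000 × 0.4830 ≈ 4.5404
99% CI: 15.8540 ± 11.6960 ≈ (4.1580, 27.5500)

[4.16, 27.55]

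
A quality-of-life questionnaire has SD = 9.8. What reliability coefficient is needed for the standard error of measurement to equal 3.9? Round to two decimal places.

r = 1 − (3.9000/9.8)² ≈ 1 − 0.1584 ≈ 0.8416

0.84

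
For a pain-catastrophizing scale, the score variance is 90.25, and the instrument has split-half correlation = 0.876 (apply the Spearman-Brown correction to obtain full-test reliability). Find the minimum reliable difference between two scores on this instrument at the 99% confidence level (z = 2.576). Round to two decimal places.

8.90

σ = 90.25^(1/2) = 9.5000
r_full = 2·0.876 / (1 + 0.876) ≈ 0.9339
SEM = 9.5000·√(1 − 0.9339) ≈ 2.4424
SE_diff = SEM · √2 ≈ 2.4424 · 1.4142 ≈ 3.4541
Smallest detectable difference = 2.576·3.4541 ≈ 8.8977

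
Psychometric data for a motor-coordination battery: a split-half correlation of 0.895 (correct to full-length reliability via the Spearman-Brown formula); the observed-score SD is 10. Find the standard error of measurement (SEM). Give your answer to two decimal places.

2.35

r_full = 2·0.895 / (1 + 0.895) ≃ 0.94459
SEM = 10.00000 × √(1 − 0.94459) = 10.00000 × √0.05541 ≃ 10.00000 × 0.23539 ≃ 2.35391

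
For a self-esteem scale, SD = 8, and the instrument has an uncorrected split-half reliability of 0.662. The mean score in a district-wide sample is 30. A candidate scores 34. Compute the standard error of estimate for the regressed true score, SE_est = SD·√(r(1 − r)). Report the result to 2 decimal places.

Spearman-Brown: r = 2(0.662) / (1 + 0.662) = 1.32400 / 1.66200 ≃ 0.79663
SE_est = SD * √(r(1 − r)) = 8.00000 * √0.16201 ≃ 8.00000 * 0.40251 ≃ 3.22004

3.22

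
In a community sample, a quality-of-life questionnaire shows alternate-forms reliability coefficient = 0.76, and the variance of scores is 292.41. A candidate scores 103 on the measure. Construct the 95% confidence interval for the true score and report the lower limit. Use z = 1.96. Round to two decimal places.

SD = √292.41 = 17.1000
SEM = 17.1000 · √(1 − 0.7600) = 17.1000 · √0.2400 ≈ 17.1000 · 0.4899 ≈ 8.3773
Margin = 1.96 · 8.3773 ≈ 16.4194
Lower limit = 103 − 16.4194 ≈ 86.5806

86.58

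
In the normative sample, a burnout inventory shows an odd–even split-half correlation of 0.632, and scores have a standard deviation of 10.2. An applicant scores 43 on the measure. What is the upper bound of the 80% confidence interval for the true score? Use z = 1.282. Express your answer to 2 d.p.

49.21

Full-length reliability (Spearman-Brown) = 2(0.632)/(1+0.632) ≃ 0.775
The standard error of measurement is 10.200*√(1 − 0.775) ≃ 10.200*0.475 ≃ 4.844.
Half-width = 1.282*4.844 ≃ 6.209
Upper limit = 43 + 6.209 ≃ 49.209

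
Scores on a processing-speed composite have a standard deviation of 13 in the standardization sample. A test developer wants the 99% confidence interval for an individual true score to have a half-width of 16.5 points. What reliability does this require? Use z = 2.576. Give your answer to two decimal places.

Required SEM = 16.5 / 2.576 ≈ 6.4053
r = 1 − (6.4053/13)² ≈ 1 − 0.2428 ≈ 0.7572

0.76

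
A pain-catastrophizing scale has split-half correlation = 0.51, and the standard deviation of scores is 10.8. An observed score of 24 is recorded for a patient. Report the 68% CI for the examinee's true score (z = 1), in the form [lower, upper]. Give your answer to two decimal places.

[17.85, 30.15]

Full-length reliability (Spearman-Brown) = 2(0.51)/(1+0.51) ≈ 0.6755
The standard error of measurement is 10.8000*√(1 − 0.6755) ≈ 10.8000*0.5697 ≈ 6.1522.
1 * SEM ≈ 6.1522
68% CI: 24 ± 6.1522 = [17.8478, 30.1522]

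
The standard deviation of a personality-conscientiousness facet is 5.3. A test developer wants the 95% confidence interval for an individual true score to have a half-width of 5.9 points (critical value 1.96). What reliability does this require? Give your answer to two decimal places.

SEM needed = half-width / z = 5.9/1.96 ≈ 3.010
Required reliability = 1 − (SEM/SD)² = 1 − 0.323 ≈ 0.677

0.68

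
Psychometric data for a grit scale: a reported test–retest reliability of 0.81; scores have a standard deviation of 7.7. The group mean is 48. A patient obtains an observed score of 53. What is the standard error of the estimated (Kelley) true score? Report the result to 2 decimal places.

3.02

SE_est = 7.700·√[r(1 − r)] ≈ 3.021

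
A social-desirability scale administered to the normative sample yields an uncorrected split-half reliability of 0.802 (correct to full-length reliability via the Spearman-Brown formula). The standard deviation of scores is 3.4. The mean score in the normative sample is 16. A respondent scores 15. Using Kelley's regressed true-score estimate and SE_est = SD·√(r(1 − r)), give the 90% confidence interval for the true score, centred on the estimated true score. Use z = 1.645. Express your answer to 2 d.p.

r_full = 2·0.802 / (1 + 0.802) ≈ 0.890
T̂ = 0.890(15) + 0.110(16) ≈ 15.110
SE_est = SD · √(r(1 − r)) = 3.400 · √0.098 ≈ 3.400 · 0.313 ≈ 1.063
CI = 15.110 ± 1.645 · 1.063 → [13.361, 16.859]

[13.36, 16.86]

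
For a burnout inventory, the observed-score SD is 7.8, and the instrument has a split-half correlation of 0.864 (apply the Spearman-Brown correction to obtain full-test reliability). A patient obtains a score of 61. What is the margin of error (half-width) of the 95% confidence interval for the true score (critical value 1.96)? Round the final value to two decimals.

Spearman-Brown: r = 2(0.864) / (1 + 0.864) = 1.72800 / 1.86400 ≈ 0.92704
SEM = 7.80000 * √(1 − 0.92704) = 7.80000 * √0.07296 ≈ 7.80000 * 0.27011 ≈ 2.10689
Half-width = 1.96*2.10689 ≈ 4.12950

4.13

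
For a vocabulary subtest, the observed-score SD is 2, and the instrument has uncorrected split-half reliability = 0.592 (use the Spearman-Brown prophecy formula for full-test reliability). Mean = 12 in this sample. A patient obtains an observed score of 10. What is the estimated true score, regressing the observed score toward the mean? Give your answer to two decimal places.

r_full = 2·0.592 / (1 + 0.592) ≈ 0.7437
T̂ = r·X + (1 − r)·M = 0.7437·10 + 0.2563·12 ≈ 7.4372 + 3.0754 ≈ 10.5126

10.51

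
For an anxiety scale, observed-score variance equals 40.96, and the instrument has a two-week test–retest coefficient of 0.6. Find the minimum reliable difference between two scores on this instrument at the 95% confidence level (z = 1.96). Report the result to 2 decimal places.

11.22

SD = √40.96 ≈ 6.4000
SEM = 6.4000·√(1 − 0.6000) ≈ 4.0477
SE_diff = SEM · √2 ≈ 4.0477 · 1.4142 ≈ 5.7243
Minimum reliable difference = 1.96 · SE_diff ≈ 1.96 · 5.7243 ≈ 11.2197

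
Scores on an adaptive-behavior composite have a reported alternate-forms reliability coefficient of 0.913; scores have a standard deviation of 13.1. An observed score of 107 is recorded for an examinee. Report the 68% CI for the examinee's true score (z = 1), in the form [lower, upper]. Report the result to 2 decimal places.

The standard error of measurement is 13.10000·√(1 − 0.91300) ≈ 13.10000·0.29496 ≈ 3.86394.
Margin = 1 · 3.86394 ≈ 3.86394
68% CI: 107 ± 3.86394 = [103.13606, 110.86394]

[103.14, 110.86]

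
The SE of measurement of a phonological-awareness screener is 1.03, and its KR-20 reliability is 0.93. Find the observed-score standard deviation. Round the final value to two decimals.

SD = SEM / √(1 − r) = 1.03 / √0.070 ≃ 1.03 / 0.265 ≃ 3.893

3.89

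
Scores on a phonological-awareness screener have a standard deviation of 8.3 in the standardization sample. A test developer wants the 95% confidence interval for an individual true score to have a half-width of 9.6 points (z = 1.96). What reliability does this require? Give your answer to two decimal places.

Required SEM = 9.6 / 1.96 ≃ 4.89796
Required reliability = 1 − (SEM/SD)² = 1 − 0.34824 ≃ 0.65176

0.65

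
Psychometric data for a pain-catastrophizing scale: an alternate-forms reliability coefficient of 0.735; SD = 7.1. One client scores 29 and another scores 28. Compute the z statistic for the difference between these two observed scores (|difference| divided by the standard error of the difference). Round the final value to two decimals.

SEM = 7.10000*√(1 − 0.73500) ≈ 3.65495
SE_diff = √2 * SEM ≈ 5.16888
z = 1 / 5.16888 ≈ 0.19347

0.19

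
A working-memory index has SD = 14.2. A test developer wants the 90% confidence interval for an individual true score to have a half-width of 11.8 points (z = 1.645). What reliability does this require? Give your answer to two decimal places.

SEM needed = half-width / z = 11.8/1.645 ≈ 7.17325
r = 1 − (SEM / SD)² = 1 − (7.17325 / 14.2)² ≈ 1 − 0.25519 ≈ 0.74481

0.74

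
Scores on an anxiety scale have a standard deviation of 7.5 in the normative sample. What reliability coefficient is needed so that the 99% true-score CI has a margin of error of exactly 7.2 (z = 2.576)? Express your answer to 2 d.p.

Required SEM = 7.2 / 2.576 ≈ 2.79503
r = 1 − (SEM / SD)² = 1 − (2.79503 / 7.5)² ≈ 1 − 0.13888 ≈ 0.86112

0.86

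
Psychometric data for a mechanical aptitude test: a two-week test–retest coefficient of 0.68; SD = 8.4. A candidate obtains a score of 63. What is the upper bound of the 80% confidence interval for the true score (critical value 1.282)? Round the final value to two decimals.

69.09

SEM = 8.400·√(1 − 0.680) ≈ 4.752
Half-width = 1.282·4.752 ≈ 6.092
Upper bound: 63 + 6.092 = 69.092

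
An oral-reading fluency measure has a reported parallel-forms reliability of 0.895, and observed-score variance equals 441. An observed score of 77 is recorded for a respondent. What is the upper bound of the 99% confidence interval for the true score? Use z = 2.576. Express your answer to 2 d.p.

94.53

SD = √441 ≈ 21.000
The standard error of measurement is 21.000*√(1 − 0.895) ≈ 21.000*0.324 ≈ 6.805.
Half-width = 2.576*6.805 ≈ 17.529
Upper bound: 77 + 17.529 = 94.529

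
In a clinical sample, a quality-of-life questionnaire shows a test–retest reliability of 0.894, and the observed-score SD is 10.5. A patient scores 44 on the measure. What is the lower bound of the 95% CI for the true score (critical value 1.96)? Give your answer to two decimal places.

37.30

SEM = 10.500 * √(1 − 0.894) = 10.500 * √0.106 ≈ 10.500 * 0.326 ≈ 3.419
Margin = 1.96 * 3.419 ≈ 6.700
Lower limit = 44 − 6.700 ≈ 37.300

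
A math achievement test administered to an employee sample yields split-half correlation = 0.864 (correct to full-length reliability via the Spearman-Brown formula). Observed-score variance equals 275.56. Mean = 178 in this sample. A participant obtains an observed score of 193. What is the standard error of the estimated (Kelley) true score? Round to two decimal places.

4.32

σ = 275.56^(1/2) = 16.600
r_full = 2·0.864 / (1 + 0.864) ≈ 0.927
SE_est = 16.600·√(0.927·0.073) ≈ 4.317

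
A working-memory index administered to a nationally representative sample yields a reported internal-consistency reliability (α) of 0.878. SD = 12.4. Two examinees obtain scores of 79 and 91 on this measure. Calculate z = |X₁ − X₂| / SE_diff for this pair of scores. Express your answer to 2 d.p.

The standard error of measurement is 12.4000*√(1 − 0.8780) ≃ 12.4000*0.3493 ≃ 4.3311.
Standard error of the difference = 4.3311·√2 ≃ 6.1251
z = |79 − 91| / 6.1251 = 12 / 6.1251 ≃ 1.9591

1.96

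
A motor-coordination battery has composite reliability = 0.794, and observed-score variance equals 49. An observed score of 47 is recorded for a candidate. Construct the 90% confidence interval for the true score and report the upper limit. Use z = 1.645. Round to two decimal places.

52.23

SD = √49 = 7.00000
SEM = 7.00000*√(1 − 0.79400) ≈ 3.17711
Margin = 1.645 * 3.17711 ≈ 5.22634
Upper bound: 47 + 5.22634 = 52.22634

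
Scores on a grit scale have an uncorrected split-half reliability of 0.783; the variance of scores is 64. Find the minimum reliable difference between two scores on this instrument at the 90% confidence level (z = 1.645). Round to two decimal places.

6.49

SD = √64 = 8.0000
r_full = 2·0.783 / (1 + 0.783) ≈ 0.8783
SEM = 8.0000 · √(1 − 0.8783) = 8.0000 · √0.1217 ≈ 8.0000 · 0.3489 ≈ 2.7909
SE_diff = √2 · SEM ≈ 3.9469
Smallest detectable difference = 1.645·3.9469 ≈ 6.4927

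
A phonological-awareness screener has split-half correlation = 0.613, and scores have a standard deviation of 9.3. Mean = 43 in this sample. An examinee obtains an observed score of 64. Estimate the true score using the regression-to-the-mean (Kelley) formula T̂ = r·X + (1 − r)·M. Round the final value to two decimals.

58.96

Full-length reliability (Spearman-Brown) = 2(0.613)/(1+0.613) ≈ 0.7601
Estimated true score = 0.7601×64 + (1 − 0.7601)×43 ≈ 58.9616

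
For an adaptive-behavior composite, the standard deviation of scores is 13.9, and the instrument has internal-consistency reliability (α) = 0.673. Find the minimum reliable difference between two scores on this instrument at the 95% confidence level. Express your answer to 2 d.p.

22.03

The standard error of measurement is 13.9000×√(1 − 0.6730) ≈ 13.9000×0.5718 ≈ 7.9486.
SE_diff = √2 × SEM ≈ 11.2410
Smallest detectable difference = 1.96×11.2410 ≈ 22.0323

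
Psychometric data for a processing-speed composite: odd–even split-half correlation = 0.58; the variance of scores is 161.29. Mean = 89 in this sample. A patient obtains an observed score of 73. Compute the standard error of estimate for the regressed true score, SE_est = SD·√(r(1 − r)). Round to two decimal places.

SD = √161.29 ≈ 12.700
Spearman-Brown: r = 2(0.58) / (1 + 0.58) = 1.160 / 1.580 ≈ 0.734
SE_est = SD * √(r(1 − r)) = 12.700 * √0.195 ≈ 12.700 * 0.442 ≈ 5.610

5.61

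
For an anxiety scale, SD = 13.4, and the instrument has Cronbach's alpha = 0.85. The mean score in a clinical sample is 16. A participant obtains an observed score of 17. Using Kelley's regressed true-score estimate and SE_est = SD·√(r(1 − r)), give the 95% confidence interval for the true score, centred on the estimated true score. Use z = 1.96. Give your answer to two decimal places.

T̂ = 0.850(17) + 0.150(16) ≃ 16.850
SE_est = 13.400*√(0.850*0.150) ≃ 4.785
CI = 16.850 ± 1.96 * 4.785 → [7.472, 26.228]

[7.47, 26.23]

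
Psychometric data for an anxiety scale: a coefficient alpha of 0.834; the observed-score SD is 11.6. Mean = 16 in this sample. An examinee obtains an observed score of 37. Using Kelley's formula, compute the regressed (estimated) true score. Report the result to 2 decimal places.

33.51

T̂ = r·X + (1 − r)·M = 0.8340*37 + 0.1660*16 = 30.8580 + 2.6560 ≃ 33.5140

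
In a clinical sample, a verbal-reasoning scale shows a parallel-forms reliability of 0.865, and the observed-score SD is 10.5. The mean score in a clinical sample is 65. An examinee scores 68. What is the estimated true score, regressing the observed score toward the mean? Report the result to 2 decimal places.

T̂ = r·X + (1 − r)·M = 0.8650×68 + 0.1350×65 = 58.8200 + 8.7750 ≈ 67.5950

67.60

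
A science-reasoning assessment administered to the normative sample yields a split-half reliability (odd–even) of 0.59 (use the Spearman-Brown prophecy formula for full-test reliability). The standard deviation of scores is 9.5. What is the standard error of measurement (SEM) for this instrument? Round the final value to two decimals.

Spearman-Brown: r = 2(0.59) / (1 + 0.59) = 1.18000 / 1.59000 ≈ 0.74214
SEM = 9.50000 × √(1 − 0.74214) = 9.50000 × √0.25786 ≈ 9.50000 × 0.50780 ≈ 4.82411

4.82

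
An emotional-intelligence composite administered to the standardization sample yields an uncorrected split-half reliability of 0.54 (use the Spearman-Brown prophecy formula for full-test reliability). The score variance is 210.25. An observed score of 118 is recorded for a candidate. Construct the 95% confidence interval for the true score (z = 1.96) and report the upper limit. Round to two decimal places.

133.53

SD = √210.25 ≈ 14.5000
r_full = 2·0.54 / (1 + 0.54) ≈ 0.7013
SEM = 14.5000 × √(1 − 0.7013) = 14.5000 × √0.2987 ≈ 14.5000 × 0.5465 ≈ 7.9248
Margin = 1.96 × 7.9248 ≈ 15.5325
Upper limit = 118 + 15.5325 ≈ 133.5325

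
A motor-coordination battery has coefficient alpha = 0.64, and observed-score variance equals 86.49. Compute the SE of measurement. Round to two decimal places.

5.58

σ = 86.49^(1/2) = 9.3000
SEM = 9.3000*√(1 − 0.6400) ≃ 5.5800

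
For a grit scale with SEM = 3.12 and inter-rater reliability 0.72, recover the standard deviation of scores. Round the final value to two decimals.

5.90

σ = SEM·(1 − r)^(−1/2) ≈ 3.12*1.88982 ≈ 5.89625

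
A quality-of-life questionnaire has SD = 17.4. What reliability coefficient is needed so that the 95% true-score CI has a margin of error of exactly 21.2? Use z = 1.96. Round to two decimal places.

SEM needed = half-width / z = 21.2/1.96 ≈ 10.816
r = 1 − (10.816/17.4)² ≈ 1 − 0.386 ≈ 0.614

0.61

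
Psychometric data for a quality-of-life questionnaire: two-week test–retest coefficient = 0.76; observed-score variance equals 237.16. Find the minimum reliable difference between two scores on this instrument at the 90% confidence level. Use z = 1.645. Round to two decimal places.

SD = √237.16 = 15.40000
The standard error of measurement is 15.40000×√(1 − 0.76000) ≃ 15.40000×0.48990 ≃ 7.54443.
Standard error of the difference = 7.54443·√2 ≃ 10.66943
Smallest detectable difference = 1.645×10.66943 ≃ 17.55122

17.55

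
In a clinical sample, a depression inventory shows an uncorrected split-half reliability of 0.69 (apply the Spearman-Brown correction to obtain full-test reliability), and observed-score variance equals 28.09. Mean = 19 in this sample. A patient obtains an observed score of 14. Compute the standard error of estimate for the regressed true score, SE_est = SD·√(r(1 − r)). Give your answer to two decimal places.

2.05

σ = 28.09^(1/2) = 5.300
r_full = 2·0.69 / (1 + 0.69) ≈ 0.817
SE_est = SD × √(r(1 − r)) = 5.300 × √0.150 ≈ 5.300 × 0.387 ≈ 2.051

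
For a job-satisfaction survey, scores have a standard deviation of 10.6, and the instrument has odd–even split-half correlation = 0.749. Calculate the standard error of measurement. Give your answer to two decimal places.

r_full = 2·0.749 / (1 + 0.749) ≈ 0.8565
SEM = 10.6000×√(1 − 0.8565) ≈ 4.0156

4.02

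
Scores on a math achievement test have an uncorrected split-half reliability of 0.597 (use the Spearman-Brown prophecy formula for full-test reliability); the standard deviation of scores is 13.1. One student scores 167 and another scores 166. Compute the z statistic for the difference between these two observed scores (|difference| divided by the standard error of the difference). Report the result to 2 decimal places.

r_full = 2·0.597 / (1 + 0.597) ≈ 0.748
SEM = 13.100 · √(1 − 0.748) = 13.100 · √0.252 ≈ 13.100 · 0.502 ≈ 6.581
Standard error of the difference = 6.581·√2 ≈ 9.306
z = 1 / 9.306 ≈ 0.107

0.11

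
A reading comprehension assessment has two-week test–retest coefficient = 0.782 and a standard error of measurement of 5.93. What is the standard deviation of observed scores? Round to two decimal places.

SD = 5.93 / √(1 − 0.782) ≈ 12.701

12.70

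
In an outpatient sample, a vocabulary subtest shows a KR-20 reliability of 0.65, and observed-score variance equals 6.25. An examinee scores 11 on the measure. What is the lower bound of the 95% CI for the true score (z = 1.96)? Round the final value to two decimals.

SD = √6.25 = 2.500
SEM = 2.500×√(1 − 0.650) ≃ 1.479
Half-width = 1.96×1.479 ≃ 2.899
Lower bound: 11 − 2.899 = 8.101

8.10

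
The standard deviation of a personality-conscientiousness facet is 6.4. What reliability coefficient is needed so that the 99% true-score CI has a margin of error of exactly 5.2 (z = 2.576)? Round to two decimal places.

Required SEM = 5.2 / 2.576 ≃ 2.019
r = 1 − (2.019/6.4)² ≃ 1 − 0.099 ≃ 0.901

0.90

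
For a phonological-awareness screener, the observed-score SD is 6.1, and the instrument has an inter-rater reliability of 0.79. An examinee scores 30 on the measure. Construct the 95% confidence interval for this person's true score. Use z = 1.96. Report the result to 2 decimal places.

SEM = 6.100 · √(1 − 0.790) = 6.100 · √0.210 ≈ 6.100 · 0.458 ≈ 2.795
Half-width = 1.96·2.795 ≈ 5.479
CI = 30 ± 5.479 → [24.521, 35.479]

[24.52, 35.48]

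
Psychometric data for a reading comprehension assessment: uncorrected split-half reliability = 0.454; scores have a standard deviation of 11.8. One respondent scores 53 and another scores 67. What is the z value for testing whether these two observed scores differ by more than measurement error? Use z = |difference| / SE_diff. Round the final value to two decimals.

Spearman-Brown: r = 2(0.454) / (1 + 0.454) = 0.9080 / 1.4540 ≈ 0.6245
The standard error of measurement is 11.8000×√(1 − 0.6245) ≈ 11.8000×0.6128 ≈ 7.2310.
SE_diff = SEM × √2 ≈ 7.2310 × 1.4142 ≈ 10.2261
z = 14 / 10.2261 ≈ 1.3690

1.37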